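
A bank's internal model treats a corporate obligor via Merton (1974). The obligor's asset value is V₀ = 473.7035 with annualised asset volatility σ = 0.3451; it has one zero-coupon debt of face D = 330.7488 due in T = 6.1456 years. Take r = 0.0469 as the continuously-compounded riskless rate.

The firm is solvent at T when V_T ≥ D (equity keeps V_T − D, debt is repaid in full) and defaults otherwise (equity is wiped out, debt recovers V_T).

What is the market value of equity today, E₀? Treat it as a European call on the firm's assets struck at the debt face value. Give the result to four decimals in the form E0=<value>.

d₁ = [ln(V₀/D) + (r + σ²/2)T] / (σ√T)
   = [ln(473.7035/330.7488) + (0.0469 + 0.5·0.3451²)·6.1456] / (0.3451·√6.1456)
   = [0.359222 + 0.654181] / 0.855514 = 1.184555
d₂ = d₁ − σ√T = 1.184555 − 0.855514 = 0.329041
N(d₁) = 0.881903,  N(d₂) = 0.628938,  e^(−rT) = 0.749590
E₀ = V₀·N(d₁) − D·e^(−rT)·N(d₂)
   = 473.7035·0.881903 − 330.7488·0.749590·0.628938 = 261.830637

E0=261.8306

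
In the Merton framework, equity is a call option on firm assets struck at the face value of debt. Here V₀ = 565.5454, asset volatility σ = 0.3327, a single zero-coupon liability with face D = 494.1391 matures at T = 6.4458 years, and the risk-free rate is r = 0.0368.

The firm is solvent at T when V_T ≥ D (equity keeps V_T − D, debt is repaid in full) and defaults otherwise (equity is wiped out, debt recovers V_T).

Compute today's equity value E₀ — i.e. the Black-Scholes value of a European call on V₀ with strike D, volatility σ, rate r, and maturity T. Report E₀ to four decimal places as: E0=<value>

E0=258.0461

d₁ = [ln(V₀/D) + (r + σ²/2)T] / (σ√T)
   = [ln(565.5454/494.1391) + (0.0368 + 0.5·0.3327²)·6.4458] / (0.3327·√6.4458)
   = [0.134974 + 0.593946] / 0.844678 = 0.862955
d₂ = d₁ − σ√T = 0.862955 − 0.844678 = 0.018277
N(d₁) = 0.805919,  N(d₂) = 0.507291,  e^(−rT) = 0.788829
E₀ = V₀·N(d₁) − D·e^(−rT)·N(d₂)
   = 565.5454·0.805919 − 494.1391·0.788829·0.507291 = 258.046061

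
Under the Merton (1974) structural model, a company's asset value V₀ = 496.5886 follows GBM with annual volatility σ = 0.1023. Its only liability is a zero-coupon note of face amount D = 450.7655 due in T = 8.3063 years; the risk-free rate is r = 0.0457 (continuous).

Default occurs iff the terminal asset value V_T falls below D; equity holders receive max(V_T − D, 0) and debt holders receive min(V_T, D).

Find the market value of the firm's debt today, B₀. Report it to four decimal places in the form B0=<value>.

B0=305.8228

d₁ = [ln(V₀/D) + (r + σ²/2)T] / (σ√T)
   = [ln(496.5886/450.7655) + (0.0457 + 0.5·0.1023²)·8.3063] / (0.1023·√8.3063)
   = [0.096815 + 0.423062] / 0.294835 = 1.763278
d₂ = d₁ − σ√T = 1.763278 − 0.294835 = 1.468443
N(d₁) = 0.961073,  N(d₂) = 0.929008,  e^(−rT) = 0.684136
E₀ = V₀·N(d₁) − D·e^(−rT)·N(d₂)
   = 496.5886·0.961073 − 450.7655·0.684136·0.929008 = 190.765763
B₀ = V₀ − E₀ = 496.5886 − 190.765763 = 305.822837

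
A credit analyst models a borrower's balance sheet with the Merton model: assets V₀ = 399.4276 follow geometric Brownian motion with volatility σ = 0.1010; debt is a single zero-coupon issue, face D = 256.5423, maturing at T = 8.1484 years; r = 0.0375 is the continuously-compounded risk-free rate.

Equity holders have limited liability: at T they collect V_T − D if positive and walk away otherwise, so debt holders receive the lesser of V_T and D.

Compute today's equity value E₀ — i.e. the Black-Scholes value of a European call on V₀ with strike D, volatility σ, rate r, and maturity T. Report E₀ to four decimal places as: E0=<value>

d₁ = [ln(V₀/D) + (r + σ²/2)T] / (σ√T)
   = [ln(399.4276/256.5423) + (0.0375 + 0.5·0.1010²)·8.1484] / (0.1010·√8.1484)
   = [0.442739 + 0.347126] / 0.288309 = 2.739651
d₂ = d₁ − σ√T = 2.739651 − 0.288309 = 2.451343
N(d₁) = 0.996925,  N(d₂) = 0.992884,  e^(−rT) = 0.736707
E₀ = V₀·N(d₁) − D·e^(−rT)·N(d₂)
   = 399.4276·0.996925 − 256.5423·0.736707·0.992884 = 210.547700

E0=210.5477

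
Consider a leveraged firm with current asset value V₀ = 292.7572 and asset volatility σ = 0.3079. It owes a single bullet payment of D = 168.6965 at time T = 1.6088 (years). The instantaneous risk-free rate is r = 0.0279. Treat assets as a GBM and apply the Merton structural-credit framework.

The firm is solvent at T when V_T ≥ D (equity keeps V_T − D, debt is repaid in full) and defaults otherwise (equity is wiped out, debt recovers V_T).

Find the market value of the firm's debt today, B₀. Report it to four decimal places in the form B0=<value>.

d₁ = [ln(V₀/D) + (r + σ²/2)T] / (σ√T)
   = [ln(292.7572/168.6965) + (0.0279 + 0.5·0.3079²)·1.6088] / (0.3079·√1.6088)
   = [0.551242 + 0.121145] / 0.390536 = 1.721704
d₂ = d₁ − σ√T = 1.721704 − 0.390536 = 1.331169
N(d₁) = 0.957438,  N(d₂) = 0.908433,  e^(−rT) = 0.956107
E₀ = V₀·N(d₁) − D·e^(−rT)·N(d₂)
   = 292.7572·0.957438 − 168.6965·0.956107·0.908433 = 133.774084
B₀ = V₀ − E₀ = 292.7572 − 133.774084 = 158.983116

B0=158.9831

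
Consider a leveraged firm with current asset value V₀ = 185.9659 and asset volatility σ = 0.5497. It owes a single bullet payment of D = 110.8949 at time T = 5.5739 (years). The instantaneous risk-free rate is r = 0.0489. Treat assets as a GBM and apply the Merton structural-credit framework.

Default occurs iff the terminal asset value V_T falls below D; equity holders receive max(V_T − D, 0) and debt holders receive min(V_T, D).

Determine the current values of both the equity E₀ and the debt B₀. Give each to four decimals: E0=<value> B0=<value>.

d₁ = [ln(V₀/D) + (r + σ²/2)T] / (σ√T)
   = [ln(185.9659/110.8949) + (0.0489 + 0.5·0.5497²)·5.5739] / (0.5497·√5.5739)
   = [0.516980 + 1.114697] / 1.297793 = 1.257271
d₂ = d₁ − σ√T = 1.257271 − 1.297793 = -0.040522
N(d₁) = 0.895672,  N(d₂) = 0.483839,  e^(−rT) = 0.761425
E₀ = V₀·N(d₁) − D·e^(−rT)·N(d₂)
   = 185.9659·0.895672 − 110.8949·0.761425·0.483839 = 125.710062
B₀ = V₀ − E₀ = 185.9659 − 125.710062 = 60.255838

E0=125.7101 B0=60.2558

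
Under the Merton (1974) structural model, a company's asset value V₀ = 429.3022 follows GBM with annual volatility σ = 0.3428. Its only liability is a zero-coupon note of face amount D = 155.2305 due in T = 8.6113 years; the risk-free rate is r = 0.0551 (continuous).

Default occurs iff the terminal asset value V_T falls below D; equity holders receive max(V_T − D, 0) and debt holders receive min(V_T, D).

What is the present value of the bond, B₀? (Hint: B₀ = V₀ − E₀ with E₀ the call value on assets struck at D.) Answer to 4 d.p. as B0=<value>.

d₁ = [ln(V₀/D) + (r + σ²/2)T] / (σ√T)
   = [ln(429.3022/155.2305) + (0.0551 + 0.5·0.3428²)·8.6113] / (0.3428·√8.6113)
   = [1.017250 + 0.980447] / 1.005947 = 1.985887
d₂ = d₁ − σ√T = 1.985887 − 1.005947 = 0.979940
N(d₁) = 0.976477,  N(d₂) = 0.836442,  e^(−rT) = 0.622207
E₀ = V₀·N(d₁) − D·e^(−rT)·N(d₂)
   = 429.3022·0.976477 − 155.2305·0.622207·0.836442 = 338.415586
B₀ = V₀ − E₀ = 429.3022 − 338.415586 = 90.886614

B0=90.8866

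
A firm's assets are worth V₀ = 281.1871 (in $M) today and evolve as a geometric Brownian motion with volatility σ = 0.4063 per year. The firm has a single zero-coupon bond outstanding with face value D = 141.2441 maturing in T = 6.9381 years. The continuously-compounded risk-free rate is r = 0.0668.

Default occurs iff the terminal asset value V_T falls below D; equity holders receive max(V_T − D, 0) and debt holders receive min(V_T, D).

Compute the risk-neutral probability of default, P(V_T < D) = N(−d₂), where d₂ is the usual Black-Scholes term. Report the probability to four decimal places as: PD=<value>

PD=0.2941

d₁ = [ln(V₀/D) + (r + σ²/2)T] / (σ√T)
   = [ln(281.1871/141.2441) + (0.0668 + 0.5·0.4063²)·6.9381] / (0.4063·√6.9381)
   = [0.688531 + 1.036135] / 1.070205 = 1.611528
d₂ = d₁ − σ√T = 1.611528 − 1.070205 = 0.541322
risk-neutral PD = N(−d₂) = N(-0.541322) = 0.294143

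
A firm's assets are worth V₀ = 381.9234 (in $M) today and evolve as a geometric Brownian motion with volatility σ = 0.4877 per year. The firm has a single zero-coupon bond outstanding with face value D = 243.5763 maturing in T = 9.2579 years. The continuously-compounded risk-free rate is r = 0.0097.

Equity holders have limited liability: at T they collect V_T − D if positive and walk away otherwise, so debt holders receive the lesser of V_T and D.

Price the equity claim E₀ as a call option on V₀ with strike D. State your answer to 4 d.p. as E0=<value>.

d₁ = [ln(V₀/D) + (r + σ²/2)T] / (σ√T)
   = [ln(381.9234/243.5763) + (0.0097 + 0.5·0.4877²)·9.2579] / (0.4877·√9.2579)
   = [0.449790 + 1.190803] / 1.483915 = 1.105584
d₂ = d₁ − σ√T = 1.105584 − 1.483915 = -0.378331
N(d₁) = 0.865547,  N(d₂) = 0.352593,  e^(−rT) = 0.914112
E₀ = V₀·N(d₁) − D·e^(−rT)·N(d₂)
   = 381.9234·0.865547 − 243.5763·0.914112·0.352593 = 252.065674

E0=252.0657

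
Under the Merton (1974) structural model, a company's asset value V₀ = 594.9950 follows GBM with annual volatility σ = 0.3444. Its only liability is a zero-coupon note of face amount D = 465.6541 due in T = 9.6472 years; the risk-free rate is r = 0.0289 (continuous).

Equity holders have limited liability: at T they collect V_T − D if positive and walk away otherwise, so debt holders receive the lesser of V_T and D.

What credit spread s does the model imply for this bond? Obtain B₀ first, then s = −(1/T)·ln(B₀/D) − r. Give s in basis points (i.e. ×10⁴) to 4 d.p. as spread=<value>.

d₁ = [ln(V₀/D) + (r + σ²/2)T] / (σ√T)
   = [ln(594.9950/465.6541) + (0.0289 + 0.5·0.3444²)·9.6472] / (0.3444·√9.6472)
   = [0.245110 + 0.850938] / 1.069704 = 1.024627
d₂ = d₁ − σ√T = 1.024627 − 1.069704 = -0.045078
N(d₁) = 0.847230,  N(d₂) = 0.482023,  e^(−rT) = 0.756688
E₀ = V₀·N(d₁) − D·e^(−rT)·N(d₂)
   = 594.9950·0.847230 − 465.6541·0.756688·0.482023 = 334.254732
B₀ = V₀ − E₀ = 594.9950 − 334.254732 = 260.740268
spread = −(1/T)·ln(B₀/D) − r = −(1/9.6472)·ln(260.740268/465.6541) − 0.0289 = 0.03121260
in basis points: 0.03121260 × 10⁴ = 312.1260 bp

spread=312.1260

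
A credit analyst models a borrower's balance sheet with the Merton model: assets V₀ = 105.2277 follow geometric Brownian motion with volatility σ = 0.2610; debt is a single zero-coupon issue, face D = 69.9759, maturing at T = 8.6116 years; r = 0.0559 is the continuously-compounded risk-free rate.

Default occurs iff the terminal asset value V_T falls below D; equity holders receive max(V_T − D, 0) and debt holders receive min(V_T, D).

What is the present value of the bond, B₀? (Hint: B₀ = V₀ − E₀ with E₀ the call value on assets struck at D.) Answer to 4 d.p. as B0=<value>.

B0=40.2521

d₁ = [ln(V₀/D) + (r + σ²/2)T] / (σ√T)
   = [ln(105.2277/69.9759) + (0.0559 + 0.5·0.2610²)·8.6116] / (0.2610·√8.6116)
   = [0.407976 + 0.774704] / 0.765918 = 1.544133
d₂ = d₁ − σ√T = 1.544133 − 0.765918 = 0.778215
N(d₁) = 0.938722,  N(d₂) = 0.781779,  e^(−rT) = 0.617925
E₀ = V₀·N(d₁) − D·e^(−rT)·N(d₂)
   = 105.2277·0.938722 − 69.9759·0.617925·0.781779 = 64.975556
B₀ = V₀ − E₀ = 105.2277 − 64.975556 = 40.252144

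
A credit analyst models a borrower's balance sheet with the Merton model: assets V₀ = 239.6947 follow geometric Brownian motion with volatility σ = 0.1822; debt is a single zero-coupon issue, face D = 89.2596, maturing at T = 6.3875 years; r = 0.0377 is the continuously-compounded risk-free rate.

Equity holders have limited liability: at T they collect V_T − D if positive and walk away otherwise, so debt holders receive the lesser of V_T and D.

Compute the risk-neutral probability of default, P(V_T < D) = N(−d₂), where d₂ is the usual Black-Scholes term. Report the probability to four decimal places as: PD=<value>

PD=0.0074

d₁ = [ln(V₀/D) + (r + σ²/2)T] / (σ√T)
   = [ln(239.6947/89.2596) + (0.0377 + 0.5·0.1822²)·6.3875] / (0.1822·√6.3875)
   = [0.987817 + 0.346831] / 0.460483 = 2.898364
d₂ = d₁ − σ√T = 2.898364 − 0.460483 = 2.437881
risk-neutral PD = N(−d₂) = N(-2.437881) = 0.007387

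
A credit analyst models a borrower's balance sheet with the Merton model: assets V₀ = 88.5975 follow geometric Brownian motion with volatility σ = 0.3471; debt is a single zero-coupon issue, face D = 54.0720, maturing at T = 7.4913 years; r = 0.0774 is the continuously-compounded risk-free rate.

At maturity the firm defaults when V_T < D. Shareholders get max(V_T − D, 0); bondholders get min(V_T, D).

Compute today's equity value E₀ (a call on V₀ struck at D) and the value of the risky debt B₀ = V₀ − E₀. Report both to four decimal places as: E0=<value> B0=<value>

E0=61.2703 B0=27.3272

d₁ = [ln(V₀/D) + (r + σ²/2)T] / (σ√T)
   = [ln(88.5975/54.0720) + (0.0774 + 0.5·0.3471²)·7.4913] / (0.3471·√7.4913)
   = [0.493787 + 1.031097] / 0.950021 = 1.605105
d₂ = d₁ − σ√T = 1.605105 − 0.950021 = 0.655084
N(d₁) = 0.945765,  N(d₂) = 0.743793,  e^(−rT) = 0.559995
E₀ = V₀·N(d₁) − D·e^(−rT)·N(d₂)
   = 88.5975·0.945765 − 54.0720·0.559995·0.743793 = 61.270272
B₀ = V₀ − E₀ = 88.5975 − 61.270272 = 27.327228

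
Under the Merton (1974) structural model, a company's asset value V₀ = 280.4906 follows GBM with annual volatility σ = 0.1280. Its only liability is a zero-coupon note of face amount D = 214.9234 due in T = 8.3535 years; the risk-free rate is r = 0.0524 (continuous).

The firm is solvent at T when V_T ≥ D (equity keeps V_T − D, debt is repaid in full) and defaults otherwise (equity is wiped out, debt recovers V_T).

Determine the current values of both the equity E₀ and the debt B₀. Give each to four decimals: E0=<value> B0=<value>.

d₁ = [ln(V₀/D) + (r + σ²/2)T] / (σ√T)
   = [ln(280.4906/214.9234) + (0.0524 + 0.5·0.1280²)·8.3535] / (0.1280·√8.3535)
   = [0.266259 + 0.506155] / 0.369951 = 2.087881
d₂ = d₁ − σ√T = 2.087881 − 0.369951 = 1.717930
N(d₁) = 0.981596,  N(d₂) = 0.957095,  e^(−rT) = 0.645504
E₀ = V₀·N(d₁) − D·e^(−rT)·N(d₂)
   = 280.4906·0.981596 − 214.9234·0.645504·0.957095 = 142.546730
B₀ = V₀ − E₀ = 280.4906 − 142.546730 = 137.943870

E0=142.5467 B0=137.9439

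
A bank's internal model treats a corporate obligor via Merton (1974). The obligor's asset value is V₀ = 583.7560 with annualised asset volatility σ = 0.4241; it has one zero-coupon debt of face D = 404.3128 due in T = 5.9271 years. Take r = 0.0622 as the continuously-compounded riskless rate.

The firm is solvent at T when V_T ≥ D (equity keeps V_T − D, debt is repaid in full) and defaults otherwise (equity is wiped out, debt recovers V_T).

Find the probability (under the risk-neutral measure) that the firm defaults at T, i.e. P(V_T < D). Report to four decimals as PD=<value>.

PD=0.4221

d₁ = [ln(V₀/D) + (r + σ²/2)T] / (σ√T)
   = [ln(583.7560/404.3128) + (0.0622 + 0.5·0.4241²)·5.9271] / (0.4241·√5.9271)
   = [0.367294 + 0.901692] / 1.032498 = 1.229044
d₂ = d₁ − σ√T = 1.229044 − 1.032498 = 0.196546
risk-neutral PD = N(−d₂) = N(-0.196546) = 0.422091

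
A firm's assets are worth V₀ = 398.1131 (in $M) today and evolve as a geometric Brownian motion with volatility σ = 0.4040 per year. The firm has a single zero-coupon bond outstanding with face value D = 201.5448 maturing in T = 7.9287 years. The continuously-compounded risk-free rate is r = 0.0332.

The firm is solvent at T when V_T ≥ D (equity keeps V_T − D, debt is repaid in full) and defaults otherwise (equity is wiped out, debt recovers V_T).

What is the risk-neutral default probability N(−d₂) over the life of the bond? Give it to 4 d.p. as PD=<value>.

d₁ = [ln(V₀/D) + (r + σ²/2)T] / (σ√T)
   = [ln(398.1131/201.5448) + (0.0332 + 0.5·0.4040²)·7.9287] / (0.4040·√7.9287)
   = [0.680724 + 0.910278] / 1.137581 = 1.398584
d₂ = d₁ − σ√T = 1.398584 − 1.137581 = 0.261003
risk-neutral PD = N(−d₂) = N(-0.261003) = 0.397045

PD=0.3970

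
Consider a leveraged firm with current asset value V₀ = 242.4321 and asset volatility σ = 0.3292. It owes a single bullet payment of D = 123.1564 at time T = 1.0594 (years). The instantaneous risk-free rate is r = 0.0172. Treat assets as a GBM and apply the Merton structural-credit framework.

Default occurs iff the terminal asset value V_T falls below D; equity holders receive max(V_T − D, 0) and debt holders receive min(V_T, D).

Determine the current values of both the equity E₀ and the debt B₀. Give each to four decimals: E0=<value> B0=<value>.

d₁ = [ln(V₀/D) + (r + σ²/2)T] / (σ√T)
   = [ln(242.4321/123.1564) + (0.0172 + 0.5·0.3292²)·1.0594] / (0.3292·√1.0594)
   = [0.677267 + 0.075627] / 0.338836 = 2.221998
d₂ = d₁ − σ√T = 2.221998 − 0.338836 = 1.883161
N(d₁) = 0.986858,  N(d₂) = 0.970161,  e^(−rT) = 0.981943
E₀ = V₀·N(d₁) − D·e^(−rT)·N(d₂)
   = 242.4321·0.986858 − 123.1564·0.981943·0.970161 = 121.922054
B₀ = V₀ − E₀ = 242.4321 − 121.922054 = 120.510046

E0=121.9221 B0=120.5100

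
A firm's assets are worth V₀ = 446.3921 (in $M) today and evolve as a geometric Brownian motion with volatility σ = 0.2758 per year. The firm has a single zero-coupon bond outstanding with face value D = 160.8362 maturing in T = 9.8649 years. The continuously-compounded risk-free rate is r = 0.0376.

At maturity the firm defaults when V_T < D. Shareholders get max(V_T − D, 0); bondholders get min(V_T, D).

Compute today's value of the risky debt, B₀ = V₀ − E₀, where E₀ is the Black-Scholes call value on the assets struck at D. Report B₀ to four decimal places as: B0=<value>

B0=106.8756

d₁ = [ln(V₀/D) + (r + σ²/2)T] / (σ√T)
   = [ln(446.3921/160.8362) + (0.0376 + 0.5·0.2758²)·9.8649] / (0.2758·√9.8649)
   = [1.020811 + 0.746110] / 0.866245 = 2.039749
d₂ = d₁ − σ√T = 2.039749 − 0.866245 = 1.173504
N(d₁) = 0.979312,  N(d₂) = 0.879703,  e^(−rT) = 0.690099
E₀ = V₀·N(d₁) − D·e^(−rT)·N(d₂)
   = 446.3921·0.979312 − 160.8362·0.690099·0.879703 = 339.516485
B₀ = V₀ − E₀ = 446.3921 − 339.516485 = 106.875615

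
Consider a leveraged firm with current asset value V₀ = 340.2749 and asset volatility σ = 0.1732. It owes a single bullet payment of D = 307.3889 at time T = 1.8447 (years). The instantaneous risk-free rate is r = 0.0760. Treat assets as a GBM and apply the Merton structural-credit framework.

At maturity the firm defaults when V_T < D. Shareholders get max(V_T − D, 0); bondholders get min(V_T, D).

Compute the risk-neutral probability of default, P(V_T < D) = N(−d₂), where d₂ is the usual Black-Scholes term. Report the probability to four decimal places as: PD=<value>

d₁ = [ln(V₀/D) + (r + σ²/2)T] / (σ√T)
   = [ln(340.2749/307.3889) + (0.0760 + 0.5·0.1732²)·1.8447] / (0.1732·√1.8447)
   = [0.101640 + 0.167866] / 0.235240 = 1.145666
d₂ = d₁ − σ√T = 1.145666 − 0.235240 = 0.910426
risk-neutral PD = N(−d₂) = N(-0.910426) = 0.181299

PD=0.1813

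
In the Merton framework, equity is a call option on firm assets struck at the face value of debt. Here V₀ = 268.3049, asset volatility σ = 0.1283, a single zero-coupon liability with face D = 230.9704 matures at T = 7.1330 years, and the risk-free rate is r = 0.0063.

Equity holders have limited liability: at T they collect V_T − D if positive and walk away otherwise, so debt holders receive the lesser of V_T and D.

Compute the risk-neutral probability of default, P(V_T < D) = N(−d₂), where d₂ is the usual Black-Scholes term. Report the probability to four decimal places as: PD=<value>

PD=0.3457

d₁ = [ln(V₀/D) + (r + σ²/2)T] / (σ√T)
   = [ln(268.3049/230.9704) + (0.0063 + 0.5·0.1283²)·7.1330] / (0.1283·√7.1330)
   = [0.149834 + 0.103646] / 0.342659 = 0.739743
d₂ = d₁ − σ√T = 0.739743 − 0.342659 = 0.397084
risk-neutral PD = N(−d₂) = N(-0.397084) = 0.345653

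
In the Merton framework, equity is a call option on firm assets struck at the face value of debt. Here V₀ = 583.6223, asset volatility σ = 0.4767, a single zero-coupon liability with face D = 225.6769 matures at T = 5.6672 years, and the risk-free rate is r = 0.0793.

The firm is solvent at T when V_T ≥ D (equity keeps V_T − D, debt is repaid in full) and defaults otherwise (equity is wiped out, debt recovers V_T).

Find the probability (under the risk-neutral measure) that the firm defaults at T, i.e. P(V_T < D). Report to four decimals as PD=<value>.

d₁ = [ln(V₀/D) + (r + σ²/2)T] / (σ√T)
   = [ln(583.6223/225.6769) + (0.0793 + 0.5·0.4767²)·5.6672] / (0.4767·√5.6672)
   = [0.950150 + 1.093324] / 1.134826 = 1.800693
d₂ = d₁ − σ√T = 1.800693 − 1.134826 = 0.665867
risk-neutral PD = N(−d₂) = N(-0.665867) = 0.252748

PD=0.2527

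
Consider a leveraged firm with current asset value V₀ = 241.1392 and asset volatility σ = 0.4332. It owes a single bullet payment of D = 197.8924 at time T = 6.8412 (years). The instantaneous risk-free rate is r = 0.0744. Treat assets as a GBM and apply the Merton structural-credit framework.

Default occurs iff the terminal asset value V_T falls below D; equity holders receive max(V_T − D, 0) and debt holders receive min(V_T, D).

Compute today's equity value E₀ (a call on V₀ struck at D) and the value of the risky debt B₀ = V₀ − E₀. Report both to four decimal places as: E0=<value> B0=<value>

d₁ = [ln(V₀/D) + (r + σ²/2)T] / (σ√T)
   = [ln(241.1392/197.8924) + (0.0744 + 0.5·0.4332²)·6.8412] / (0.4332·√6.8412)
   = [0.197651 + 1.150903] / 1.133064 = 1.190183
d₂ = d₁ − σ√T = 1.190183 − 1.133064 = 0.057118
N(d₁) = 0.883013,  N(d₂) = 0.522775,  e^(−rT) = 0.601105
E₀ = V₀·N(d₁) − D·e^(−rT)·N(d₂)
   = 241.1392·0.883013 − 197.8924·0.601105·0.522775 = 150.742775
B₀ = V₀ − E₀ = 241.1392 − 150.742775 = 90.396425

E0=150.7428 B0=90.3964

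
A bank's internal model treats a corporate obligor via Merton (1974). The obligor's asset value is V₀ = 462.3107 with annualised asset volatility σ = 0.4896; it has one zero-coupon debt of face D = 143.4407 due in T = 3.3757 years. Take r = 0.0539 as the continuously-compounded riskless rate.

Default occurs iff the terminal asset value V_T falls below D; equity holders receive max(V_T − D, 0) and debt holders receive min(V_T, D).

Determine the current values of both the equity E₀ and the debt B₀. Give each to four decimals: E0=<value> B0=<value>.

d₁ = [ln(V₀/D) + (r + σ²/2)T] / (σ√T)
   = [ln(462.3107/143.4407) + (0.0539 + 0.5·0.4896²)·3.3757] / (0.4896·√3.3757)
   = [1.170315 + 0.586542] / 0.899546 = 1.953049
d₂ = d₁ − σ√T = 1.953049 − 0.899546 = 1.053503
N(d₁) = 0.974593,  N(d₂) = 0.853945,  e^(−rT) = 0.833643
E₀ = V₀·N(d₁) − D·e^(−rT)·N(d₂)
   = 462.3107·0.974593 − 143.4407·0.833643·0.853945 = 348.451548
B₀ = V₀ − E₀ = 462.3107 − 348.451548 = 113.859152

E0=348.4515 B0=113.8592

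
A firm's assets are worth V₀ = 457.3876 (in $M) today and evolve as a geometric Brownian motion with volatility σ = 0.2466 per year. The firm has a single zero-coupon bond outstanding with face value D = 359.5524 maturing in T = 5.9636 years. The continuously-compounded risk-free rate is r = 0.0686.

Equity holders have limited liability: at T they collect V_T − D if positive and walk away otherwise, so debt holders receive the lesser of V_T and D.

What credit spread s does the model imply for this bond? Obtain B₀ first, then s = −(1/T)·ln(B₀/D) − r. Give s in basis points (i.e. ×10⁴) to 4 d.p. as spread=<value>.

d₁ = [ln(V₀/D) + (r + σ²/2)T] / (σ√T)
   = [ln(457.3876/359.5524) + (0.0686 + 0.5·0.2466²)·5.9636] / (0.2466·√5.9636)
   = [0.240671 + 0.590431] / 0.602209 = 1.380089
d₂ = d₁ − σ√T = 1.380089 − 0.602209 = 0.777880
N(d₁) = 0.916220,  N(d₂) = 0.781680,  e^(−rT) = 0.664246
E₀ = V₀·N(d₁) − D·e^(−rT)·N(d₂)
   = 457.3876·0.916220 − 359.5524·0.664246·0.781680 = 232.378258
B₀ = V₀ − E₀ = 457.3876 − 232.378258 = 225.009342
spread = −(1/T)·ln(B₀/D) − r = −(1/5.9636)·ln(225.009342/359.5524) − 0.0686 = 0.00999649
in basis points: 0.00999649 × 10⁴ = 99.9649 bp

spread=99.9649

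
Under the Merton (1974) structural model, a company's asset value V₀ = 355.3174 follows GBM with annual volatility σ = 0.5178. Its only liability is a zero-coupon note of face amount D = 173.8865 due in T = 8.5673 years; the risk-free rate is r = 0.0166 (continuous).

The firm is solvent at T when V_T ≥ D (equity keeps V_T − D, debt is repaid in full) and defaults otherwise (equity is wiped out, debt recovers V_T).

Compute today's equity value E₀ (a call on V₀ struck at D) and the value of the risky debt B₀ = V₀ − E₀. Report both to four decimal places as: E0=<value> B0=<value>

E0=258.4029 B0=96.9145

d₁ = [ln(V₀/D) + (r + σ²/2)T] / (σ√T)
   = [ln(355.3174/173.8865) + (0.0166 + 0.5·0.5178²)·8.5673] / (0.5178·√8.5673)
   = [0.714609 + 1.290736] / 1.515598 = 1.323137
d₂ = d₁ − σ√T = 1.323137 − 1.515598 = -0.192461
N(d₁) = 0.907105,  N(d₂) = 0.423691,  e^(−rT) = 0.867433
E₀ = V₀·N(d₁) − D·e^(−rT)·N(d₂)
   = 355.3174·0.907105 − 173.8865·0.867433·0.423691 = 258.402917
B₀ = V₀ − E₀ = 355.3174 − 258.402917 = 96.914483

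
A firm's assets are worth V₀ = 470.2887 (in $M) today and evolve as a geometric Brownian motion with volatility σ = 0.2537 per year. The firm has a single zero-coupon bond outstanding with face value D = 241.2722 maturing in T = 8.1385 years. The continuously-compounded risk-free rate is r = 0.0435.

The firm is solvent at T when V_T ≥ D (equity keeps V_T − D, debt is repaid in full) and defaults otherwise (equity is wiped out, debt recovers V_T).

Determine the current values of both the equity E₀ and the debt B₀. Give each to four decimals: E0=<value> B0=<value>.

E0=307.9236 B0=162.3651

d₁ = [ln(V₀/D) + (r + σ²/2)T] / (σ√T)
   = [ln(470.2887/241.2722) + (0.0435 + 0.5·0.2537²)·8.1385] / (0.2537·√8.1385)
   = [0.667421 + 0.615937] / 0.723757 = 1.773189
d₂ = d₁ − σ√T = 1.773189 − 0.723757 = 1.049432
N(d₁) = 0.961901,  N(d₂) = 0.853010,  e^(−rT) = 0.701858
E₀ = V₀·N(d₁) − D·e^(−rT)·N(d₂)
   = 470.2887·0.961901 − 241.2722·0.701858·0.853010 = 307.923622
B₀ = V₀ − E₀ = 470.2887 − 307.923622 = 162.365078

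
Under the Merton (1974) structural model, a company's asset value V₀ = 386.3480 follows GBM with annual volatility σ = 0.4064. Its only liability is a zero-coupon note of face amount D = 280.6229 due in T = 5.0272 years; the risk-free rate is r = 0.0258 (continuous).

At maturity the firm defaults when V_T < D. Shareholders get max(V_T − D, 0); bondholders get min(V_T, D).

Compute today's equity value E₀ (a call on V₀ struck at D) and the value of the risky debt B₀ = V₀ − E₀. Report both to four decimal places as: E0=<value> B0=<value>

d₁ = [ln(V₀/D) + (r + σ²/2)T] / (σ√T)
   = [ln(386.3480/280.6229) + (0.0258 + 0.5·0.4064²)·5.0272] / (0.4064·√5.0272)
   = [0.319727 + 0.544850] / 0.911206 = 0.948827
d₂ = d₁ − σ√T = 0.948827 − 0.911206 = 0.037620
N(d₁) = 0.828646,  N(d₂) = 0.515005,  e^(−rT) = 0.878357
E₀ = V₀·N(d₁) − D·e^(−rT)·N(d₂)
   = 386.3480·0.828646 − 280.6229·0.878357·0.515005 = 193.203500
B₀ = V₀ − E₀ = 386.3480 − 193.203500 = 193.144500

E0=193.2035 B0=193.1445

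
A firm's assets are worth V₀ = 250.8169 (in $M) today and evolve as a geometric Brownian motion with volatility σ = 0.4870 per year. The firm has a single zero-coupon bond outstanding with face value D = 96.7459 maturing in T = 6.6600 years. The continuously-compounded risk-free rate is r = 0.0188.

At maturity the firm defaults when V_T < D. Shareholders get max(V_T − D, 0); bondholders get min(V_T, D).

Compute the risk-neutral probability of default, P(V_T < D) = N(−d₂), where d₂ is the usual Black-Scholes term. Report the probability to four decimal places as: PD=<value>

d₁ = [ln(V₀/D) + (r + σ²/2)T] / (σ√T)
   = [ln(250.8169/96.7459) + (0.0188 + 0.5·0.4870²)·6.6600] / (0.4870·√6.6600)
   = [0.952635 + 0.914981] / 1.256800 = 1.486009
d₂ = d₁ − σ√T = 1.486009 − 1.256800 = 0.229210
risk-neutral PD = N(−d₂) = N(-0.229210) = 0.409353

PD=0.4094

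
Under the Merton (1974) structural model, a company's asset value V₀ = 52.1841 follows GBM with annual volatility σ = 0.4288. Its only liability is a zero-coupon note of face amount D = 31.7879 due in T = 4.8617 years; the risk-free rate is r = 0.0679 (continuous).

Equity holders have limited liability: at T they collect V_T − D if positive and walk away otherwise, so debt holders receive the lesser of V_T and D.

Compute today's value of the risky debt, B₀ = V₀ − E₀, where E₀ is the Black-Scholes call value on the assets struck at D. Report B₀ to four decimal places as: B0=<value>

d₁ = [ln(V₀/D) + (r + σ²/2)T] / (σ√T)
   = [ln(52.1841/31.7879) + (0.0679 + 0.5·0.4288²)·4.8617] / (0.4288·√4.8617)
   = [0.495692 + 0.777068] / 0.945472 = 1.346164
d₂ = d₁ − σ√T = 1.346164 − 0.945472 = 0.400691
N(d₁) = 0.910875,  N(d₂) = 0.655676,  e^(−rT) = 0.718845
E₀ = V₀·N(d₁) − D·e^(−rT)·N(d₂)
   = 52.1841·0.910875 − 31.7879·0.718845·0.655676 = 32.550619
B₀ = V₀ − E₀ = 52.1841 − 32.550619 = 19.633481

B0=19.6335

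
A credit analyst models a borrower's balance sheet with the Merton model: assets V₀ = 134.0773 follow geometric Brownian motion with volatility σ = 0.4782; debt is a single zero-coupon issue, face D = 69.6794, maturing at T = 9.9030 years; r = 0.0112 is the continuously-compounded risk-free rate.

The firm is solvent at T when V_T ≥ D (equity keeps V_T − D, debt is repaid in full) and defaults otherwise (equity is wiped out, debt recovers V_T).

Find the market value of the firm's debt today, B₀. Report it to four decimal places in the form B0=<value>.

d₁ = [ln(V₀/D) + (r + σ²/2)T] / (σ√T)
   = [ln(134.0773/69.6794) + (0.0112 + 0.5·0.4782²)·9.9030] / (0.4782·√9.9030)
   = [0.654512 + 1.243199] / 1.504849 = 1.261064
d₂ = d₁ − σ√T = 1.261064 − 1.504849 = -0.243785
N(d₁) = 0.896357,  N(d₂) = 0.403699,  e^(−rT) = 0.895016
E₀ = V₀·N(d₁) − D·e^(−rT)·N(d₂)
   = 134.0773·0.896357 − 69.6794·0.895016·0.403699 = 95.004806
B₀ = V₀ − E₀ = 134.0773 − 95.004806 = 39.072494

B0=39.0725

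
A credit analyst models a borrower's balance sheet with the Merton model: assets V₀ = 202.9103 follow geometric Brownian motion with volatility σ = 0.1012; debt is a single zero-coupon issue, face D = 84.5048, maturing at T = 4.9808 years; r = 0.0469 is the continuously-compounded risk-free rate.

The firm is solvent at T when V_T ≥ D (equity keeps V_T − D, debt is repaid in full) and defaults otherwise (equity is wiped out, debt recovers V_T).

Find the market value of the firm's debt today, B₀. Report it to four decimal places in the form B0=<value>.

d₁ = [ln(V₀/D) + (r + σ²/2)T] / (σ√T)
   = [ln(202.9103/84.5048) + (0.0469 + 0.5·0.1012²)·4.9808] / (0.1012·√4.9808)
   = [0.875956 + 0.259105] / 0.225855 = 5.025612
d₂ = d₁ − σ√T = 5.025612 − 0.225855 = 4.799757
N(d₁) = 1.000000,  N(d₂) = 0.999999,  e^(−rT) = 0.791679
E₀ = V₀·N(d₁) − D·e^(−rT)·N(d₂)
   = 202.9103·1.000000 − 84.5048·0.791679·0.999999 = 136.009643
B₀ = V₀ − E₀ = 202.9103 − 136.009643 = 66.900657

B0=66.9007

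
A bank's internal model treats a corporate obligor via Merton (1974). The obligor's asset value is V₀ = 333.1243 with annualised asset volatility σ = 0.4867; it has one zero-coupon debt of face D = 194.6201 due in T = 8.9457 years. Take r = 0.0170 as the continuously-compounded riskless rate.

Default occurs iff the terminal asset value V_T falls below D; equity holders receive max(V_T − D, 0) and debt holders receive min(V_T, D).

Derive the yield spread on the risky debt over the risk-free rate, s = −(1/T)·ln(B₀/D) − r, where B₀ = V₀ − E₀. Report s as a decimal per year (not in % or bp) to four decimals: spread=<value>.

d₁ = [ln(V₀/D) + (r + σ²/2)T] / (σ√T)
   = [ln(333.1243/194.6201) + (0.0170 + 0.5·0.4867²)·8.9457] / (0.4867·√8.9457)
   = [0.537466 + 1.211592] / 1.455689 = 1.201533
d₂ = d₁ − σ√T = 1.201533 − 1.455689 = -0.254156
N(d₁) = 0.885228,  N(d₂) = 0.399688,  e^(−rT) = 0.858922
E₀ = V₀·N(d₁) − D·e^(−rT)·N(d₂)
   = 333.1243·0.885228 − 194.6201·0.858922·0.399688 = 228.077676
B₀ = V₀ − E₀ = 333.1243 − 228.077676 = 105.046624
spread = −(1/T)·ln(B₀/D) − r = −(1/8.9457)·ln(105.046624/194.6201) − 0.0170 = 0.05193202

spread=0.0519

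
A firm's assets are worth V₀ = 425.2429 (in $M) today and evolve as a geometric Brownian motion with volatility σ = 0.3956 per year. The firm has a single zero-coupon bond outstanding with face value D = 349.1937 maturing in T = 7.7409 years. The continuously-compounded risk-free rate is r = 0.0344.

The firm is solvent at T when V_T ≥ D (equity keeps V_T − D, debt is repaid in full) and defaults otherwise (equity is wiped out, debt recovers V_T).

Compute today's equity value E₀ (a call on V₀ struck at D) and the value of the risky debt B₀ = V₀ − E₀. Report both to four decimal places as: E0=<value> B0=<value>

d₁ = [ln(V₀/D) + (r + σ²/2)T] / (σ√T)
   = [ln(425.2429/349.1937) + (0.0344 + 0.5·0.3956²)·7.7409] / (0.3956·√7.7409)
   = [0.197034 + 0.872010] / 1.100657 = 0.971278
d₂ = d₁ − σ√T = 0.971278 − 1.100657 = -0.129379
N(d₁) = 0.834295,  N(d₂) = 0.448529,  e^(−rT) = 0.766219
E₀ = V₀·N(d₁) − D·e^(−rT)·N(d₂)
   = 425.2429·0.834295 − 349.1937·0.766219·0.448529 = 234.770152
B₀ = V₀ − E₀ = 425.2429 − 234.770152 = 190.472748

E0=234.7702 B0=190.4727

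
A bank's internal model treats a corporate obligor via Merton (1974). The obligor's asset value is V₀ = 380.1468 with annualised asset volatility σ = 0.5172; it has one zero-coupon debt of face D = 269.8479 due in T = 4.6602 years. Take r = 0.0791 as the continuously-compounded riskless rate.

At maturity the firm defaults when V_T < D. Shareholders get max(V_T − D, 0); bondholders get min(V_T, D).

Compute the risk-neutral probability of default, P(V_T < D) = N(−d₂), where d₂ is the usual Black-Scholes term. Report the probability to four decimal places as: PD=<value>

d₁ = [ln(V₀/D) + (r + σ²/2)T] / (σ√T)
   = [ln(380.1468/269.8479) + (0.0791 + 0.5·0.5172²)·4.6602] / (0.5172·√4.6602)
   = [0.342699 + 0.991914] / 1.116505 = 1.195348
d₂ = d₁ − σ√T = 1.195348 − 1.116505 = 0.078843
risk-neutral PD = N(−d₂) = N(-0.078843) = 0.468579

PD=0.4686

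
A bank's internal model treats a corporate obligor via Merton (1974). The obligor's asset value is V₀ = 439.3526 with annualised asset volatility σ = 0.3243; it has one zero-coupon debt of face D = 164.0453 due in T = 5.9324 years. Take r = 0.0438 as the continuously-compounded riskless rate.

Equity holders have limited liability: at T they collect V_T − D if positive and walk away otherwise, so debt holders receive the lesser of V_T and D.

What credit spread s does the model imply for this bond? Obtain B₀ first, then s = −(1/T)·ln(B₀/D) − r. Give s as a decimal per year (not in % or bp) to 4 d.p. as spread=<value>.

d₁ = [ln(V₀/D) + (r + σ²/2)T] / (σ√T)
   = [ln(439.3526/164.0453) + (0.0438 + 0.5·0.3243²)·5.9324] / (0.3243·√5.9324)
   = [0.985160 + 0.571796] / 0.789882 = 1.971124
d₂ = d₁ − σ√T = 1.971124 − 0.789882 = 1.181243
N(d₁) = 0.975645,  N(d₂) = 0.881247,  e^(−rT) = 0.771176
E₀ = V₀·N(d₁) − D·e^(−rT)·N(d₂)
   = 439.3526·0.975645 − 164.0453·0.771176·0.881247 = 317.167704
B₀ = V₀ − E₀ = 439.3526 − 317.167704 = 122.184896
spread = −(1/T)·ln(B₀/D) − r = −(1/5.9324)·ln(122.184896/164.0453) − 0.0438 = 0.00586071

spread=0.0059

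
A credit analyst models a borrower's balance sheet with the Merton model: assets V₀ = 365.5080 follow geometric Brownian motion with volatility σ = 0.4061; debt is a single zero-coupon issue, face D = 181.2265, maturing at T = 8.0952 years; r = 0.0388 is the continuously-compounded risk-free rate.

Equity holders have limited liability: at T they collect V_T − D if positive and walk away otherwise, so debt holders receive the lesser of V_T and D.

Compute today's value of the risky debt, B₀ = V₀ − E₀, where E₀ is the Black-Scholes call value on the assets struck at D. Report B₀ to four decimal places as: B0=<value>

B0=108.3967

d₁ = [ln(V₀/D) + (r + σ²/2)T] / (σ√T)
   = [ln(365.5080/181.2265) + (0.0388 + 0.5·0.4061²)·8.0952] / (0.4061·√8.0952)
   = [0.701541 + 0.981613] / 1.155438 = 1.456723
d₂ = d₁ − σ√T = 1.456723 − 1.155438 = 0.301284
N(d₁) = 0.927404,  N(d₂) = 0.618401,  e^(−rT) = 0.730451
E₀ = V₀·N(d₁) − D·e^(−rT)·N(d₂)
   = 365.5080·0.927404 − 181.2265·0.730451·0.618401 = 257.111322
B₀ = V₀ − E₀ = 365.5080 − 257.111322 = 108.396678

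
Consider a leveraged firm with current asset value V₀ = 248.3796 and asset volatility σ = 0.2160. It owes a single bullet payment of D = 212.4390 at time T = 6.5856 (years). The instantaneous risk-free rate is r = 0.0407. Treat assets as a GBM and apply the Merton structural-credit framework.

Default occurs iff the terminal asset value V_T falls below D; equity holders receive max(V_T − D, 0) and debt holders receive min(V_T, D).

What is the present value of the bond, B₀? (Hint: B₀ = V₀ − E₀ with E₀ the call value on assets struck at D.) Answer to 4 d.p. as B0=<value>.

d₁ = [ln(V₀/D) + (r + σ²/2)T] / (σ√T)
   = [ln(248.3796/212.4390) + (0.0407 + 0.5·0.2160²)·6.5856] / (0.2160·√6.5856)
   = [0.156303 + 0.421663] / 0.554308 = 1.042680
d₂ = d₁ − σ√T = 1.042680 − 0.554308 = 0.488371
N(d₁) = 0.851452,  N(d₂) = 0.687357,  e^(−rT) = 0.764882
E₀ = V₀·N(d₁) − D·e^(−rT)·N(d₂)
   = 248.3796·0.851452 − 212.4390·0.764882·0.687357 = 99.794150
B₀ = V₀ − E₀ = 248.3796 − 99.794150 = 148.585450

B0=148.5854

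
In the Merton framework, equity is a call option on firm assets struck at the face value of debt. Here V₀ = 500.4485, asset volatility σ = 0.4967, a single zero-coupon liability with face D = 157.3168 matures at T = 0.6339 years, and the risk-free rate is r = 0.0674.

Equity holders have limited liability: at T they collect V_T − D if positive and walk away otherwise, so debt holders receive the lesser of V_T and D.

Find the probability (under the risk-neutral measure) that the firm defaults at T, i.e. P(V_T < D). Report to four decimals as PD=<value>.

d₁ = [ln(V₀/D) + (r + σ²/2)T] / (σ√T)
   = [ln(500.4485/157.3168) + (0.0674 + 0.5·0.4967²)·0.6339] / (0.4967·√0.6339)
   = [1.157243 + 0.120920] / 0.395462 = 3.232077
d₂ = d₁ − σ√T = 3.232077 − 0.395462 = 2.836615
risk-neutral PD = N(−d₂) = N(-2.836615) = 0.002280

PD=0.0023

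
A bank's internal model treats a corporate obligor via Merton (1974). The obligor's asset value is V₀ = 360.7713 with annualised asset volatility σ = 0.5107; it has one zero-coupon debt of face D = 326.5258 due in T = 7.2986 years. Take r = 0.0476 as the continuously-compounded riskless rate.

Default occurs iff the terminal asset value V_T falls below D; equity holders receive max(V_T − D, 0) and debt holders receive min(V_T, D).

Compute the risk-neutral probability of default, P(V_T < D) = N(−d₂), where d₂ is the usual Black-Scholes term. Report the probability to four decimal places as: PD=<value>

d₁ = [ln(V₀/D) + (r + σ²/2)T] / (σ√T)
   = [ln(360.7713/326.5258) + (0.0476 + 0.5·0.5107²)·7.2986] / (0.5107·√7.2986)
   = [0.099735 + 1.299204] / 1.379703 = 1.013942
d₂ = d₁ − σ√T = 1.013942 − 1.379703 = -0.365761
risk-neutral PD = N(−d₂) = N(0.365761) = 0.642728

PD=0.6427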